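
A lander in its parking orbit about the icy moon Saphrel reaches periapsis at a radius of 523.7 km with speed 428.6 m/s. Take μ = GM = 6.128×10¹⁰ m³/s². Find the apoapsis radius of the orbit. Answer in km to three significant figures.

r_p = 5.237×10⁵ m.
Specific energy ε = v²/2 − μ/r = -2.516×10⁴ J/kg, so a = −μ/(2ε) = 1.218×10⁶ m.
The apsides satisfy r_p + r_a = 2a, so the apoapsis radius is 2a − r_p = 1.911×10⁶ m = 1911.5 km.

apoapsis radius ≈ 1910 km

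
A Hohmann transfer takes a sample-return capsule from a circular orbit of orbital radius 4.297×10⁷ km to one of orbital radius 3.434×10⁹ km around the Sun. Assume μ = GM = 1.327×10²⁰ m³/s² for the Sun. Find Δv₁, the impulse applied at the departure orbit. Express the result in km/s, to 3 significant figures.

Δv ≈ 22.5 km/s

r₁ = 4.297×10⁷ km = 4.297×10¹⁰ m.
r₂ = 3.434×10⁹ km = 3.434×10¹² m.
Transfer ellipse a_t = (r₁ + r₂)/2 = 1.738×10¹² m.
At r₁: circular v_c1 = √(μ/r₁) = 55570 m/s; transfer-perihelion v_p = √[μ(2/r₁ − 1/a_t)] = 78100 m/s.
Δv₁ = v_p − v_c1 = 22530 m/s.
= 22.53 km/s.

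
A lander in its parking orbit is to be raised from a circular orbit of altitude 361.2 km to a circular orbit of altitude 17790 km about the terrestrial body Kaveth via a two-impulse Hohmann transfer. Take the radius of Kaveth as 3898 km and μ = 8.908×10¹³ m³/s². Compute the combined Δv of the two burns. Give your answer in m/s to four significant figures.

r₁ = 3898 + 361.2 = 4259.2 km = 4.2592×10⁶ m.
r₂ = 3898 + 17790 = 21688 km = 2.1688×10⁷ m.
Transfer ellipse a_t = (r₁ + r₂)/2 = 1.297×10⁷ m.
At r₁: circular v_c1 = √(μ/r₁) = 4573 m/s; transfer-periapsis v_p = √[μ(2/r₁ − 1/a_t)] = 5913 m/s.
Δv₁ = v_p − v_c1 = 1340 m/s.
At r₂: circular v_c2 = √(μ/r₂) = 2027 m/s; transfer-apoapsis v_a = √[μ(2/r₂ − 1/a_t)] = 1161 m/s.
Δv₂ = v_c2 − v_a = 865.4 m/s.
Total Δv = Δv₁ + Δv₂ = 2205 m/s.

Δv_total ≈ 2205 m/s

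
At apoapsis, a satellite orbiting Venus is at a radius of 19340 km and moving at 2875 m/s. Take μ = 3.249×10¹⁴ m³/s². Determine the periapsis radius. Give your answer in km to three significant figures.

r_a = 1.934×10⁷ m.
Specific energy ε = v²/2 − μ/r = -1.267×10⁷ J/kg, so a = −μ/(2ε) = 1.283×10⁷ m.
The apsides satisfy r_p + r_a = 2a, so the periapsis radius is 2a − r_a = 6.310×10⁶ m = 6310.2 km.

periapsis radius ≈ 6310 km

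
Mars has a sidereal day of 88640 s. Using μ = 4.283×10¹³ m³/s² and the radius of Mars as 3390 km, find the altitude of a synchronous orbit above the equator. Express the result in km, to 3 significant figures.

A synchronous orbit has period T, so by Kepler's third law a = (μT²/4π²)^(1/3).
μT²/4π² = 4.283×10¹³ × (8.864×10⁴)² / 39.48 = 8.524×10²¹ m³.
a = 2.043×10⁷ m = 20428 km.
Altitude h = a − R = 20428 − 3390 = 17038 km.

h_sync ≈ 17000 km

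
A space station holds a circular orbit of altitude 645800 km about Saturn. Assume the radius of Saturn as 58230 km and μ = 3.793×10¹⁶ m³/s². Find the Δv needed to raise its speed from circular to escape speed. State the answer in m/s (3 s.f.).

r = 58230 + 645800 = 704030 km = 7.0403×10⁸ m.
Circular speed v_c = √(μ/r) = 7340 m/s.
Escape speed v_esc = √(2μ/r) = √2 × v_c = 10380 m/s.
Δv = v_esc − v_c = 3040 m/s.

Δv ≈ 3040 m/s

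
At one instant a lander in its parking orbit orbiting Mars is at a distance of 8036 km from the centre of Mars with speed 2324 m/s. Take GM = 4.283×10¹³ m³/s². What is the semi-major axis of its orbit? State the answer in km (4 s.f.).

a ≈ 8145 km

r = 8.036×10⁶ m.
Specific orbital energy ε = v²/2 − μ/r = (2324)²/2 − 4.283×10¹³/8.036×10⁶ = -2.629×10⁶ J/kg.
Since ε = −μ/(2a), a = −μ/(2ε) = 8.145×10⁶ m = 8144.8 km.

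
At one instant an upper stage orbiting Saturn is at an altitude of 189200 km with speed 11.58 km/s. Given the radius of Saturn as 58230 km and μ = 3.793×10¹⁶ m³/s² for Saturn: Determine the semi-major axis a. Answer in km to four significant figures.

r = 58230 + 189200 = 2.4743×10⁵ km = 2.474×10⁸ m.
Specific orbital energy ε = v²/2 − μ/r = (11580)²/2 − 3.793×10¹⁶/2.474×10⁸ = -8.625×10⁷ J/kg.
Since ε = −μ/(2a), a = −μ/(2ε) = 2.199×10⁸ m = 2.1989×10⁵ km.

a ≈ 2.199×10⁵ km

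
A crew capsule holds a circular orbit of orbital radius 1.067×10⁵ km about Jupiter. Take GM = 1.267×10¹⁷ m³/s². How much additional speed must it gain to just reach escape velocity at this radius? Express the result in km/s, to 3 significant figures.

Δv ≈ 14.3 km/s

r = 1.067×10⁵ km = 1.067×10⁸ m.
Circular speed v_c = √(μ/r) = 34460 m/s.
Escape speed v_esc = √(2μ/r) = √2 × v_c = 48730 m/s.
Δv = v_esc − v_c = 14270 m/s = 14.27 km/s.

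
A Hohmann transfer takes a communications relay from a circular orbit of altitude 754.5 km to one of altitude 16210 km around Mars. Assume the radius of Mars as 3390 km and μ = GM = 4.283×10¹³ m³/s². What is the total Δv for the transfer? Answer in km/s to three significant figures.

r₁ = 3390 + 754.5 = 4144.5 km = 4.1445×10⁶ m.
r₂ = 3390 + 16210 = 19600 km = 1.9600×10⁷ m.
Transfer ellipse a_t = (r₁ + r₂)/2 = 1.187×10⁷ m.
At r₁: circular v_c1 = √(μ/r₁) = 3215 m/s; transfer-periapsis v_p = √[μ(2/r₁ − 1/a_t)] = 4130 m/s.
Δv₁ = v_p − v_c1 = 915.8 m/s.
At r₂: circular v_c2 = √(μ/r₂) = 1478 m/s; transfer-apoapsis v_a = √[μ(2/r₂ − 1/a_t)] = 873.4 m/s.
Δv₂ = v_c2 − v_a = 604.8 m/s.
Total Δv = Δv₁ + Δv₂ = 1521 m/s = 1.521 km/s.

Δv_total ≈ 1.52 km/s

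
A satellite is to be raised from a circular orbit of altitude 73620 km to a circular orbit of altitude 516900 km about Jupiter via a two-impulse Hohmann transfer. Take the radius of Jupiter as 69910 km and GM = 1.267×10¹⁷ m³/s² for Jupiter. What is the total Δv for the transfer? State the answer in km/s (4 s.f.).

r₁ = 69910 + 73620 = 143530 km = 1.4353×10⁸ m.
r₂ = 69910 + 516900 = 586810 km = 5.8681×10⁸ m.
Transfer ellipse a_t = (r₁ + r₂)/2 = 3.652×10⁸ m.
At r₁: circular v_c1 = √(μ/r₁) = 29710 m/s; transfer-perijove v_p = √[μ(2/r₁ − 1/a_t)] = 37660 m/s.
Δv₁ = v_p − v_c1 = 7952 m/s.
At r₂: circular v_c2 = √(μ/r₂) = 14690 m/s; transfer-apojove v_a = √[μ(2/r₂ − 1/a_t)] = 9212 m/s.
Δv₂ = v_c2 − v_a = 5482 m/s.
Total Δv = Δv₁ + Δv₂ = 13430 m/s = 13.43 km/s.

Δv_total ≈ 13.43 km/s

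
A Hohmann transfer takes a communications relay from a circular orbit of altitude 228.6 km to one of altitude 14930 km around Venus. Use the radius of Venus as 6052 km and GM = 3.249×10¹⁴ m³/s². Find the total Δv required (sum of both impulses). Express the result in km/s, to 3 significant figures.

Δv_total ≈ 2.99 km/s

r₁ = 6052 + 228.6 = 6280.6 km = 6.2806×10⁶ m.
r₂ = 6052 + 14930 = 20982 km = 2.0982×10⁷ m.
Transfer ellipse a_t = (r₁ + r₂)/2 = 1.363×10⁷ m.
At r₁: circular v_c1 = √(μ/r₁) = 7192 m/s; transfer-periapsis v_p = √[μ(2/r₁ − 1/a_t)] = 8923 m/s.
Δv₁ = v_p − v_c1 = 1731 m/s.
At r₂: circular v_c2 = √(μ/r₂) = 3935 m/s; transfer-apoapsis v_a = √[μ(2/r₂ − 1/a_t)] = 2671 m/s.
Δv₂ = v_c2 − v_a = 1264 m/s.
Total Δv = Δv₁ + Δv₂ = 2995 m/s = 2.995 km/s.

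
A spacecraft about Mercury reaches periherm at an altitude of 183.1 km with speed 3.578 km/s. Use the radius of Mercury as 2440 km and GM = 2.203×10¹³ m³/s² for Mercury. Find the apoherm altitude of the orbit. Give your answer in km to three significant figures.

r_p = 2440 + 183.1 = 2623.1 km = 2.623×10⁶ m.
Specific energy ε = v²/2 − μ/r = -1.997×10⁶ J/kg, so a = −μ/(2ε) = 5.515×10⁶ m.
The apsides satisfy r_p + r_a = 2a, so the apoherm radius is 2a − r_p = 8.406×10⁶ m = 8406.1 km.
Apoherm altitude = 8406.1 − 2440 = 5966.1 km.

apoherm altitude ≈ 5970 km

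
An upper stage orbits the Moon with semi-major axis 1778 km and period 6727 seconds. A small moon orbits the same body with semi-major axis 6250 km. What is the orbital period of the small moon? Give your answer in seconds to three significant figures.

T₂ ≈ 44300 seconds

Kepler's third law: T² ∝ a³, so T₂ = T₁ (a₂/a₁)^(3/2).
a₂/a₁ = 3.515, (a₂/a₁)^(3/2) = 6.591.
T₂ = 6727 × 6.591 = 44330 seconds.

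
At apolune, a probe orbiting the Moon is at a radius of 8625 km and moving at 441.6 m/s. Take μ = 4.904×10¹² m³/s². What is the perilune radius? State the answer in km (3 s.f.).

r_a = 8.625×10⁶ m.
Specific energy ε = v²/2 − μ/r = -4.711×10⁵ J/kg, so a = −μ/(2ε) = 5.205×10⁶ m.
The apsides satisfy r_p + r_a = 2a, so the perilune radius is 2a − r_a = 1.785×10⁶ m = 1785.2 km.

perilune radius ≈ 1790 km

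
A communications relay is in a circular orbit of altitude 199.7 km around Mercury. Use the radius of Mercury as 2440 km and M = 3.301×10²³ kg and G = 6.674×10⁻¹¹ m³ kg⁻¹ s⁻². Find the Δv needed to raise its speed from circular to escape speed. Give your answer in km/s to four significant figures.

μ = GM = 6.674×10⁻¹¹ × 3.301×10²³ = 2.203×10¹³ m³/s².
r = 2440 + 199.7 = 2639.7 km = 2.6397×10⁶ m.
Circular speed v_c = √(μ/r) = 2889 m/s.
Escape speed v_esc = √(2μ/r) = √2 × v_c = 4086 m/s.
Δv = v_esc − v_c = 1197 m/s = 1.197 km/s.

Δv ≈ 1.197 km/s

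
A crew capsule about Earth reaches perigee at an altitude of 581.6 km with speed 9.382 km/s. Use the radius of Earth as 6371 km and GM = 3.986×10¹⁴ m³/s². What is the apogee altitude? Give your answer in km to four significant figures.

apogee altitude ≈ 16600 km

r_p = 6371 + 581.6 = 6952.6 km = 6.953×10⁶ m.
Specific energy ε = v²/2 − μ/r = -1.332×10⁷ J/kg, so a = −μ/(2ε) = 1.496×10⁷ m.
The apsides satisfy r_p + r_a = 2a, so the apogee radius is 2a − r_p = 2.297×10⁷ m = 22972 km.
Apogee altitude = 22972 − 6371 = 16601 km.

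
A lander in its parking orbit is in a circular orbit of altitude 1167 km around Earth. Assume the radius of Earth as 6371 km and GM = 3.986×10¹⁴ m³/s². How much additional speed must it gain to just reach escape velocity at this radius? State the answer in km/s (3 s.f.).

r = 6371 + 1167 = 7538.0 km = 7.5380×10⁶ m.
Circular speed v_c = √(μ/r) = 7272 m/s.
Escape speed v_esc = √(2μ/r) = √2 × v_c = 10280 m/s.
Δv = v_esc − v_c = 3012 m/s = 3.012 km/s.

Δv ≈ 3.01 km/s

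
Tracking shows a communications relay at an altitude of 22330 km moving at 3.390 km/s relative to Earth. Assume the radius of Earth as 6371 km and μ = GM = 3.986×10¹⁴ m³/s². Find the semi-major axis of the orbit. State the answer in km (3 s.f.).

a ≈ 24500 km

r = 6371 + 22330 = 28701 km = 2.870×10⁷ m.
Vis-viva rearranged: 1/a = 2/r − v²/μ = 6.968×10⁻⁸ − 2.883×10⁻⁸ = 4.085×10⁻⁸ m⁻¹.
a = 2.448×10⁷ m = 24478 km.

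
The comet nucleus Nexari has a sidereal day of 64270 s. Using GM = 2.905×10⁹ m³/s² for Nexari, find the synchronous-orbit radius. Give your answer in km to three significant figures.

A synchronous orbit has period T, so by Kepler's third law a = (μT²/4π²)^(1/3).
μT²/4π² = 2.905×10⁹ × (6.427×10⁴)² / 39.48 = 3.040×10¹⁷ m³.
a = 6.724×10⁵ m = 672.36 km.

r_sync ≈ 672 km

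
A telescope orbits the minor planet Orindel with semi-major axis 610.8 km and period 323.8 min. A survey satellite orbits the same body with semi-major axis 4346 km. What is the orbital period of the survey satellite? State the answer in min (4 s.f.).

T₂ ≈ 6146 min

Kepler's third law: T² ∝ a³, so T₂ = T₁ (a₂/a₁)^(3/2).
a₂/a₁ = 7.115, (a₂/a₁)^(3/2) = 18.98.
T₂ = 323.8 × 18.98 = 6146 min.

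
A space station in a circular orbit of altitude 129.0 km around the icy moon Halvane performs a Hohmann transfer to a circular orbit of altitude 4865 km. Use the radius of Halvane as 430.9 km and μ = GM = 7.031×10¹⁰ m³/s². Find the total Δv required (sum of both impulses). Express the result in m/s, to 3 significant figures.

Δv_total ≈ 187 m/s

r₁ = 430.9 + 129.0 = 559.90 km = 5.5990×10⁵ m.
r₂ = 430.9 + 4865 = 5295.9 km = 5.2959×10⁶ m.
Transfer ellipse a_t = (r₁ + r₂)/2 = 2.928×10⁶ m.
At r₁: circular v_c1 = √(μ/r₁) = 354.4 m/s; transfer-periapsis v_p = √[μ(2/r₁ − 1/a_t)] = 476.6 m/s.
Δv₁ = v_p − v_c1 = 122.2 m/s.
At r₂: circular v_c2 = √(μ/r₂) = 115.2 m/s; transfer-apoapsis v_a = √[μ(2/r₂ − 1/a_t)] = 50.39 m/s.
Δv₂ = v_c2 − v_a = 64.84 m/s.
Total Δv = Δv₁ + Δv₂ = 187.1 m/s.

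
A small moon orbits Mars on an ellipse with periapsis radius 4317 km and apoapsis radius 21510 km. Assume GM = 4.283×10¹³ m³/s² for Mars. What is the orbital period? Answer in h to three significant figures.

T ≈ 12.4 h

Semi-major axis a = (r_p + r_a)/2 = (4317.0 + 21510)/2 = 12914 km = 1.291×10⁷ m.
By Kepler's third law T = 2π√(a³/μ) = 2π × 7.091×10³ = 4.455×10⁴ s.
= 12.38 h.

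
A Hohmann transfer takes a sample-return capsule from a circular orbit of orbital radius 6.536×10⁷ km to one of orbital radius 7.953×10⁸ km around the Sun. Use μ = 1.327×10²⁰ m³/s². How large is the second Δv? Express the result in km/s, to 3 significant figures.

r₁ = 6.536×10⁷ km = 6.536×10¹⁰ m.
r₂ = 7.953×10⁸ km = 7.953×10¹¹ m.
Transfer ellipse a_t = (r₁ + r₂)/2 = 4.303×10¹¹ m.
At r₁: circular v_c1 = √(μ/r₁) = 45060 m/s; transfer-perihelion v_p = √[μ(2/r₁ − 1/a_t)] = 61260 m/s.
At r₂: circular v_c2 = √(μ/r₂) = 12920 m/s; transfer-aphelion v_a = √[μ(2/r₂ − 1/a_t)] = 5034 m/s.
Δv₂ = v_c2 − v_a = 7883 m/s.
= 7.883 km/s.

Δv ≈ 7.88 km/s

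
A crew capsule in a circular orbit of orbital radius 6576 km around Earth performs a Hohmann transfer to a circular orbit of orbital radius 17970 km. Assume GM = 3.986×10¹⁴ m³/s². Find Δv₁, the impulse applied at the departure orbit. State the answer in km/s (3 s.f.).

Δv ≈ 1.64 km/s

r₁ = 6576 km = 6.576×10⁶ m.
r₂ = 17970 km = 1.797×10⁷ m.
Transfer ellipse a_t = (r₁ + r₂)/2 = 1.227×10⁷ m.
At r₁: circular v_c1 = √(μ/r₁) = 7786 m/s; transfer-perigee v_p = √[μ(2/r₁ − 1/a_t)] = 9421 m/s.
Δv₁ = v_p − v_c1 = 1635 m/s.
= 1.635 km/s.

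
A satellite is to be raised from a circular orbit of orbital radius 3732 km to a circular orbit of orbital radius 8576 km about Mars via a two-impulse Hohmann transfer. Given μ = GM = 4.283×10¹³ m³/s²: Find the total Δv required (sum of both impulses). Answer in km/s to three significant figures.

Δv_total ≈ 1.11 km/s

r₁ = 3732 km = 3.732×10⁶ m.
r₂ = 8576 km = 8.576×10⁶ m.
Transfer ellipse a_t = (r₁ + r₂)/2 = 6.154×10⁶ m.
At r₁: circular v_c1 = √(μ/r₁) = 3388 m/s; transfer-periapsis v_p = √[μ(2/r₁ − 1/a_t)] = 3999 m/s.
Δv₁ = v_p − v_c1 = 611.5 m/s.
At r₂: circular v_c2 = √(μ/r₂) = 2235 m/s; transfer-apoapsis v_a = √[μ(2/r₂ − 1/a_t)] = 1740 m/s.
Δv₂ = v_c2 − v_a = 494.5 m/s.
Total Δv = Δv₁ + Δv₂ = 1106 m/s = 1.106 km/s.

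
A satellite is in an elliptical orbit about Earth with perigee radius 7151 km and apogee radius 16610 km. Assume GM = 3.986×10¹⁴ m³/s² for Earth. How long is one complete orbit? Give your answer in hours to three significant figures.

T ≈ 3.58 hours

Semi-major axis a = (r_p + r_a)/2 = (7151.0 + 16610)/2 = 11880 km = 1.188×10⁷ m.
By Kepler's third law T = 2π√(a³/μ) = 2π × 2.051×10³ = 1.289×10⁴ s.
= 3.580 hours.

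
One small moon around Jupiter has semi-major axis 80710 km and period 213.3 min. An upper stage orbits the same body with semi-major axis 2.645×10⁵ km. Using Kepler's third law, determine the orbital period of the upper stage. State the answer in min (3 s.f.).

Kepler's third law: T² ∝ a³, so T₂ = T₁ (a₂/a₁)^(3/2).
a₂/a₁ = 3.277, (a₂/a₁)^(3/2) = 5.933.
T₂ = 213.3 × 5.933 = 1265 min.

T₂ ≈ 1270 min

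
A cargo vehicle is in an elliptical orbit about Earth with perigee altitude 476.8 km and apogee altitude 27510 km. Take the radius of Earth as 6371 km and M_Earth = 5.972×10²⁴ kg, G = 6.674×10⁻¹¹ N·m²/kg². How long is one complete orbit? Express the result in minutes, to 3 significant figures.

T ≈ 482 minutes

μ = GM = 6.674×10⁻¹¹ × 5.972×10²⁴ = 3.986×10¹⁴ m³/s².
r_p = 6371 + 476.8 = 6847.8 km = 6.8478×10⁶ m.
r_a = 6371 + 27510 = 33881 km = 3.3881×10⁷ m.
Semi-major axis a = (r_p + r_a)/2 = (6847.8 + 33881)/2 = 20364 km = 2.036×10⁷ m.
By Kepler's third law T = 2π√(a³/μ) = 2π × 4.603×10³ = 2.892×10⁴ s.
= 482.0 minutes.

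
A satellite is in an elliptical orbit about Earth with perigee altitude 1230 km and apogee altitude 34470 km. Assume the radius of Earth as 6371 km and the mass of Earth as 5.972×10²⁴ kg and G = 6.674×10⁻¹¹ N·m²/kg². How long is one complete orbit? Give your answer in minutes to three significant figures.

μ = GM = 6.674×10⁻¹¹ × 5.972×10²⁴ = 3.986×10¹⁴ m³/s².
r_p = 6371 + 1230 = 7601.0 km = 7.6010×10⁶ m.
r_a = 6371 + 34470 = 40841 km = 4.0841×10⁷ m.
Semi-major axis a = (r_p + r_a)/2 = (7601.0 + 40841)/2 = 24221 km = 2.422×10⁷ m.
By Kepler's third law T = 2π√(a³/μ) = 2π × 5.971×10³ = 3.752×10⁴ s.
= 625.3 minutes.

T ≈ 625 minutes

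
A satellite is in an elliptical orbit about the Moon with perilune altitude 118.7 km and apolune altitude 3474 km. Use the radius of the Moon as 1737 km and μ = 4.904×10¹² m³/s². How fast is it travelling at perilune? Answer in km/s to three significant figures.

v ≈ 1.97 km/s

r_p = 1737 + 118.7 = 1855.7 km = 1.8557×10⁶ m.
r_a = 1737 + 3474 = 5211.0 km = 5.2110×10⁶ m.
Semi-major axis a = (r_p + r_a)/2 = 3533.3 km = 3.533×10⁶ m.
Vis-viva: v² = μ(2/r − 1/a) = 4.904×10¹² × (1.078×10⁻⁶ − 2.830×10⁻⁷) = 3.897×10⁶ m²/s².
v = 1974 m/s = 1.974 km/s.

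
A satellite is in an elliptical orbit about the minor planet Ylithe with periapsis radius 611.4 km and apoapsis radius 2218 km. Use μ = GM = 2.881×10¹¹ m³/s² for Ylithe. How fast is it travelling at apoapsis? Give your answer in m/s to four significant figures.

v ≈ 236.9 m/s

Semi-major axis a = (r_p + r_a)/2 = 1414.7 km = 1.415×10⁶ m.
Vis-viva: v² = μ(2/r − 1/a) = 2.881×10¹¹ × (9.017×10⁻⁷ − 7.069×10⁻⁷) = 5.614×10⁴ m²/s².
v = 236.9 m/s.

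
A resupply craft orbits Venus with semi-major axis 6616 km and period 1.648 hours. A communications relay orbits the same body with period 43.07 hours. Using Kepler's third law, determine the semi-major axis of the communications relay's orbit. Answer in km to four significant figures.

Kepler's third law: a³ ∝ T², so a₂ = a₁ (T₂/T₁)^(2/3).
T₂/T₁ = 26.13, (T₂/T₁)^(2/3) = 8.807.
a₂ = 6616 × 8.807 = 58260 km.

a₂ ≈ 58260 km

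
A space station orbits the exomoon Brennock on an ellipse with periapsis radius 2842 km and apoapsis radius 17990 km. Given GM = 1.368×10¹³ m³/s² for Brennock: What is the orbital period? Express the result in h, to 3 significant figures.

Semi-major axis a = (r_p + r_a)/2 = (2842.0 + 17990)/2 = 10416 km = 1.042×10⁷ m.
By Kepler's third law T = 2π√(a³/μ) = 2π × 9.089×10³ = 5.711×10⁴ s.
= 15.86 h.

T ≈ 15.9 h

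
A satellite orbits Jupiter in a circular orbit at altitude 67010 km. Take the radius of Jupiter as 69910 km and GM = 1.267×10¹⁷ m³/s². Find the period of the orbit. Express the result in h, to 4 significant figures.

r = 69910 + 67010 = 136920 km = 1.3692×10⁸ m.
Kepler's third law: T = 2π√(r³/μ) = 2π√((1.369×10⁸)³ / 1.267×10¹⁷).
r³/μ = 2.026×10⁷ s², so T = 2π × 4.501×10³ = 2.828×10⁴ s.
Converting: 2.828×10⁴ s ÷ 3600 = 7.856 h.

T ≈ 7.856 h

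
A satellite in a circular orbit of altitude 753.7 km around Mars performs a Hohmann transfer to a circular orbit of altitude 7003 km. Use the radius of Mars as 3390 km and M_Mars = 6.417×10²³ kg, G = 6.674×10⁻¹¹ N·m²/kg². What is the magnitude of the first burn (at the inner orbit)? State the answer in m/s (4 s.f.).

Δv ≈ 629.4 m/s

μ = GM = 6.674×10⁻¹¹ × 6.417×10²³ = 4.283×10¹³ m³/s².
r₁ = 3390 + 753.7 = 4143.7 km = 4.1437×10⁶ m.
r₂ = 3390 + 7003 = 10393 km = 1.0393×10⁷ m.
Transfer ellipse a_t = (r₁ + r₂)/2 = 7.268×10⁶ m.
At r₁: circular v_c1 = √(μ/r₁) = 3215 m/s; transfer-periapsis v_p = √[μ(2/r₁ − 1/a_t)] = 3844 m/s.
Δv₁ = v_p − v_c1 = 629.4 m/s.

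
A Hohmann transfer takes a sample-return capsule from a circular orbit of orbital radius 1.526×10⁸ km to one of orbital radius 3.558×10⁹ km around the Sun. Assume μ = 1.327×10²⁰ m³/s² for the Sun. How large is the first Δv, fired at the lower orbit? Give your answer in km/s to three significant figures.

r₁ = 1.526×10⁸ km = 1.526×10¹¹ m.
r₂ = 3.558×10⁹ km = 3.558×10¹² m.
Transfer ellipse a_t = (r₁ + r₂)/2 = 1.855×10¹² m.
At r₁: circular v_c1 = √(μ/r₁) = 29490 m/s; transfer-perihelion v_p = √[μ(2/r₁ − 1/a_t)] = 40840 m/s.
Δv₁ = v_p − v_c1 = 11350 m/s.
= 11.35 km/s.

Δv ≈ 11.3 km/s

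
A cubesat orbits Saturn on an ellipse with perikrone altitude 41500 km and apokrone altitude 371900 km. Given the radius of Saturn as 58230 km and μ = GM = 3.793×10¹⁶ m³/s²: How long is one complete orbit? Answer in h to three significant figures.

r_p = 58230 + 41500 = 99730 km = 9.9730×10⁷ m.
r_a = 58230 + 371900 = 430130 km = 4.3013×10⁸ m.
Semi-major axis a = (r_p + r_a)/2 = (99730 + 4.3013×10⁵)/2 = 2.6493×10⁵ km = 2.649×10⁸ m.
By Kepler's third law T = 2π√(a³/μ) = 2π × 2.214×10⁴ = 1.391×10⁵ s.
= 38.64 h.

T ≈ 38.6 h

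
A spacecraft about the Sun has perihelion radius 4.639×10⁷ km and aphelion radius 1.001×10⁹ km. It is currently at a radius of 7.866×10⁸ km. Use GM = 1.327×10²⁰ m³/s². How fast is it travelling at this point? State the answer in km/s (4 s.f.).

Semi-major axis a = (r_p + r_a)/2 = 5.2370×10⁸ km = 5.237×10¹¹ m.
Vis-viva: v² = μ(2/r − 1/a) = 1.327×10²⁰ × (2.543×10⁻¹² − 1.910×10⁻¹²) = 8.401×10⁷ m²/s².
v = 9166 m/s = 9.166 km/s.

v ≈ 9.166 km/s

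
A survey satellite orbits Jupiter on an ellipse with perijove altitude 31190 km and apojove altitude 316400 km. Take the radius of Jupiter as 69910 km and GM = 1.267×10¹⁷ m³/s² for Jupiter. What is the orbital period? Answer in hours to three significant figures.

T ≈ 18.7 hours

r_p = 69910 + 31190 = 101100 km = 1.0110×10⁸ m.
r_a = 69910 + 316400 = 386310 km = 3.8631×10⁸ m.
Semi-major axis a = (r_p + r_a)/2 = (1.0110×10⁵ + 3.8631×10⁵)/2 = 2.4370×10⁵ km = 2.437×10⁸ m.
By Kepler's third law T = 2π√(a³/μ) = 2π × 1.069×10⁴ = 6.716×10⁴ s.
= 18.65 hours.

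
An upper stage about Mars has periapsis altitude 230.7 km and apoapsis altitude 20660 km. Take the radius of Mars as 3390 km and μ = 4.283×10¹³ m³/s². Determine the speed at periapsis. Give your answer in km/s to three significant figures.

r_p = 3390 + 230.7 = 3620.7 km = 3.6207×10⁶ m.
r_a = 3390 + 20660 = 24050 km = 2.4050×10⁷ m.
Semi-major axis a = (r_p + r_a)/2 = 13835 km = 1.384×10⁷ m.
Vis-viva: v² = μ(2/r − 1/a) = 4.283×10¹³ × (5.524×10⁻⁷ − 7.228×10⁻⁸) = 2.056×10⁷ m²/s².
v = 4535 m/s = 4.535 km/s.

v ≈ 4.53 km/s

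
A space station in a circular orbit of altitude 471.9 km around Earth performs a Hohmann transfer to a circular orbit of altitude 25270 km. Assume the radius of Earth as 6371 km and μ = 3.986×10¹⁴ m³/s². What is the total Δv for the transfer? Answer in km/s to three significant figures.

r₁ = 6371 + 471.9 = 6842.9 km = 6.8429×10⁶ m.
r₂ = 6371 + 25270 = 31641 km = 3.1641×10⁷ m.
Transfer ellipse a_t = (r₁ + r₂)/2 = 1.924×10⁷ m.
At r₁: circular v_c1 = √(μ/r₁) = 7632 m/s; transfer-perigee v_p = √[μ(2/r₁ − 1/a_t)] = 9787 m/s.
Δv₁ = v_p − v_c1 = 2155 m/s.
At r₂: circular v_c2 = √(μ/r₂) = 3549 m/s; transfer-apogee v_a = √[μ(2/r₂ − 1/a_t)] = 2117 m/s.
Δv₂ = v_c2 − v_a = 1433 m/s.
Total Δv = Δv₁ + Δv₂ = 3588 m/s = 3.588 km/s.

Δv_total ≈ 3.59 km/s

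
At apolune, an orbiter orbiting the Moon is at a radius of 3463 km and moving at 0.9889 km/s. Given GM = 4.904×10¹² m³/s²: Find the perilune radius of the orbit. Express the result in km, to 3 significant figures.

r_a = 3.463×10⁶ m.
Specific energy ε = v²/2 − μ/r = -9.272×10⁵ J/kg, so a = −μ/(2ε) = 2.645×10⁶ m.
The apsides satisfy r_p + r_a = 2a, so the perilune radius is 2a − r_a = 1.826×10⁶ m = 1826.3 km.

perilune radius ≈ 1830 km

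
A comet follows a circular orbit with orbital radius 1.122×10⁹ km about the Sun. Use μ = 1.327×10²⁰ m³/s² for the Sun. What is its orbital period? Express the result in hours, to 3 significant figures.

r = 1.122×10⁹ km = 1.122×10¹² m.
Kepler's third law: T = 2π√(r³/μ) = 2π√((1.122×10¹²)³ / 1.327×10²⁰).
r³/μ = 1.064×10¹⁶ s², so T = 2π × 1.032×10⁸ = 6.482×10⁸ s.
Converting: 6.482×10⁸ s ÷ 3600 = 1.801×10⁵ hours.

T ≈ 180000 hours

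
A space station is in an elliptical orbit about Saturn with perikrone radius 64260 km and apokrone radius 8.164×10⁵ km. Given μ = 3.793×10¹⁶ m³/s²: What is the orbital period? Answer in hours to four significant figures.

T ≈ 82.80 hours

Semi-major axis a = (r_p + r_a)/2 = (64260 + 8.1640×10⁵)/2 = 4.4033×10⁵ km = 4.403×10⁸ m.
By Kepler's third law T = 2π√(a³/μ) = 2π × 4.744×10⁴ = 2.981×10⁵ s.
= 82.80 hours.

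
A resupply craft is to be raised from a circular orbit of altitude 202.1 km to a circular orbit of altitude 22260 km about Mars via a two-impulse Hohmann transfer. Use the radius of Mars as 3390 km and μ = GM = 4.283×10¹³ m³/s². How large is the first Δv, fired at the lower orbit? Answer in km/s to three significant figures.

r₁ = 3390 + 202.1 = 3592.1 km = 3.5921×10⁶ m.
r₂ = 3390 + 22260 = 25650 km = 2.5650×10⁷ m.
Transfer ellipse a_t = (r₁ + r₂)/2 = 1.462×10⁷ m.
At r₁: circular v_c1 = √(μ/r₁) = 3453 m/s; transfer-periapsis v_p = √[μ(2/r₁ − 1/a_t)] = 4574 m/s.
Δv₁ = v_p − v_c1 = 1121 m/s.
= 1.121 km/s.

Δv ≈ 1.12 km/s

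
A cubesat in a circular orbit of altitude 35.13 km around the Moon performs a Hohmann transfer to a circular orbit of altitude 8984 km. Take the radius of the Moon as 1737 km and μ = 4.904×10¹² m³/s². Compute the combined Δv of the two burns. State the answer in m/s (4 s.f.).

r₁ = 1737 + 35.13 = 1772.1 km = 1.7721×10⁶ m.
r₂ = 1737 + 8984 = 10721 km = 1.0721×10⁷ m.
Transfer ellipse a_t = (r₁ + r₂)/2 = 6.247×10⁶ m.
At r₁: circular v_c1 = √(μ/r₁) = 1664 m/s; transfer-perilune v_p = √[μ(2/r₁ − 1/a_t)] = 2179 m/s.
Δv₁ = v_p − v_c1 = 515.8 m/s.
At r₂: circular v_c2 = √(μ/r₂) = 676.3 m/s; transfer-apolune v_a = √[μ(2/r₂ − 1/a_t)] = 360.2 m/s.
Δv₂ = v_c2 − v_a = 316.1 m/s.
Total Δv = Δv₁ + Δv₂ = 831.9 m/s.

Δv_total ≈ 831.9 m/s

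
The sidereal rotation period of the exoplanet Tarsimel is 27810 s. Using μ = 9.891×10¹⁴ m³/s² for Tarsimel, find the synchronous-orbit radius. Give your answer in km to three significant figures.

A synchronous orbit has period T, so by Kepler's third law a = (μT²/4π²)^(1/3).
μT²/4π² = 9.891×10¹⁴ × (2.781×10⁴)² / 39.48 = 1.938×10²² m³.
a = 2.686×10⁷ m = 26859 km.

r_sync ≈ 26900 km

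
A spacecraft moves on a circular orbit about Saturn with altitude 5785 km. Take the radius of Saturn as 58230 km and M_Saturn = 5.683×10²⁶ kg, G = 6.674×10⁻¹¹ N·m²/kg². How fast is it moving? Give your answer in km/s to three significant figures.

v ≈ 24.3 km/s

μ = GM = 6.674×10⁻¹¹ × 5.683×10²⁶ = 3.793×10¹⁶ m³/s².
r = 58230 + 5785 = 64015 km = 6.4015×10⁷ m.
For a circular orbit v = √(μ/r) = √(3.793×10¹⁶ / 6.402×10⁷) = √(5.925×10⁸) = 24340 m/s.
That is 24.34 km/s.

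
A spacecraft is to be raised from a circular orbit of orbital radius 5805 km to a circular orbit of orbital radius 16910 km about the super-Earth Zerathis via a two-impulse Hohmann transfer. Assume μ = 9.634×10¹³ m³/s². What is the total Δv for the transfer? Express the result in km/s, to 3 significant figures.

r₁ = 5805 km = 5.805×10⁶ m.
r₂ = 16910 km = 1.691×10⁷ m.
Transfer ellipse a_t = (r₁ + r₂)/2 = 1.136×10⁷ m.
At r₁: circular v_c1 = √(μ/r₁) = 4074 m/s; transfer-periapsis v_p = √[μ(2/r₁ − 1/a_t)] = 4971 m/s.
Δv₁ = v_p − v_c1 = 897.0 m/s.
At r₂: circular v_c2 = √(μ/r₂) = 2387 m/s; transfer-apoapsis v_a = √[μ(2/r₂ − 1/a_t)] = 1706 m/s.
Δv₂ = v_c2 − v_a = 680.4 m/s.
Total Δv = Δv₁ + Δv₂ = 1577 m/s = 1.577 km/s.

Δv_total ≈ 1.58 km/s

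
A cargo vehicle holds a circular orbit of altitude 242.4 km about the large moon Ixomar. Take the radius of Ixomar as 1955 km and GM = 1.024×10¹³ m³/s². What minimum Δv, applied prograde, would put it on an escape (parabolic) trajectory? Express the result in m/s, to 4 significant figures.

Δv ≈ 894.2 m/s

r = 1955 + 242.4 = 2197.4 km = 2.1974×10⁶ m.
Circular speed v_c = √(μ/r) = 2159 m/s.
Escape speed v_esc = √(2μ/r) = √2 × v_c = 3053 m/s.
Δv = v_esc − v_c = 894.2 m/s.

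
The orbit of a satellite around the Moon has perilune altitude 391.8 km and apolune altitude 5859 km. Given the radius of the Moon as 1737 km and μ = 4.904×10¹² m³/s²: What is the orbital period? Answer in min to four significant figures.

T ≈ 507.0 min

r_p = 1737 + 391.8 = 2128.8 km = 2.1288×10⁶ m.
r_a = 1737 + 5859 = 7596.0 km = 7.5960×10⁶ m.
Semi-major axis a = (r_p + r_a)/2 = (2128.8 + 7596.0)/2 = 4862.4 km = 4.862×10⁶ m.
By Kepler's third law T = 2π√(a³/μ) = 2π × 4.842×10³ = 3.042×10⁴ s.
= 507.0 min.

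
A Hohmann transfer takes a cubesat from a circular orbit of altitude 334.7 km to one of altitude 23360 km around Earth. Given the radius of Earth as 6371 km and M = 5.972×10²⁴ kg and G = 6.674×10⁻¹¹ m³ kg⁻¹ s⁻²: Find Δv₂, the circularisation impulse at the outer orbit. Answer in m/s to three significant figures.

Δv ≈ 1440 m/s

μ = GM = 6.674×10⁻¹¹ × 5.972×10²⁴ = 3.986×10¹⁴ m³/s².
r₁ = 6371 + 334.7 = 6705.7 km = 6.7057×10⁶ m.
r₂ = 6371 + 23360 = 29731 km = 2.9731×10⁷ m.
Transfer ellipse a_t = (r₁ + r₂)/2 = 1.822×10⁷ m.
At r₁: circular v_c1 = √(μ/r₁) = 7710 m/s; transfer-perigee v_p = √[μ(2/r₁ − 1/a_t)] = 9849 m/s.
At r₂: circular v_c2 = √(μ/r₂) = 3661 m/s; transfer-apogee v_a = √[μ(2/r₂ − 1/a_t)] = 2221 m/s.
Δv₂ = v_c2 − v_a = 1440 m/s.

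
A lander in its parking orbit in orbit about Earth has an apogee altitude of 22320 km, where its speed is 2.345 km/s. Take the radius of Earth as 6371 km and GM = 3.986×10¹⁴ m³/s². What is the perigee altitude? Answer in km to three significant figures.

r_a = 6371 + 22320 = 28691 km = 2.869×10⁷ m.
Specific energy ε = v²/2 − μ/r = -1.114×10⁷ J/kg, so a = −μ/(2ε) = 1.789×10⁷ m.
The apsides satisfy r_p + r_a = 2a, so the perigee radius is 2a − r_a = 7.079×10⁶ m = 7079.2 km.
Perigee altitude = 7079.2 − 6371 = 708.23 km.

perigee altitude ≈ 708 km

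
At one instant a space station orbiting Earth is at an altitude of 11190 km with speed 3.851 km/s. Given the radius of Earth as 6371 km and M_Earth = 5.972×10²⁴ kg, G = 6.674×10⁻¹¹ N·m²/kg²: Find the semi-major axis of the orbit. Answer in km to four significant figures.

μ = GM = 6.674×10⁻¹¹ × 5.972×10²⁴ = 3.986×10¹⁴ m³/s².
r = 6371 + 11190 = 17561 km = 1.756×10⁷ m.
Vis-viva rearranged: 1/a = 2/r − v²/μ = 1.139×10⁻⁷ − 3.721×10⁻⁸ = 7.668×10⁻⁸ m⁻¹.
a = 1.304×10⁷ m = 13041 km.

a ≈ 13040 km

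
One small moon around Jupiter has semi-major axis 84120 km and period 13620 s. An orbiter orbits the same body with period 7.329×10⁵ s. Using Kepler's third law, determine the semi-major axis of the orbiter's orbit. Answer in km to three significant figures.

Kepler's third law: a³ ∝ T², so a₂ = a₁ (T₂/T₁)^(2/3).
T₂/T₁ = 53.81, (T₂/T₁)^(2/3) = 14.25.
a₂ = 84120 × 14.25 = 1.199×10⁶ km.

a₂ ≈ 1.20×10⁶ km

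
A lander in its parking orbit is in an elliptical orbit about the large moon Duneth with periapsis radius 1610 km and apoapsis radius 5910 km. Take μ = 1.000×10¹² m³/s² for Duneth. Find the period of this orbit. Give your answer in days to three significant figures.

Semi-major axis a = (r_p + r_a)/2 = (1610.0 + 5910.0)/2 = 3760.0 km = 3.760×10⁶ m.
By Kepler's third law T = 2π√(a³/μ) = 2π × 7.291×10³ = 4.581×10⁴ s.
= 0.5302 days.

T ≈ 0.53 days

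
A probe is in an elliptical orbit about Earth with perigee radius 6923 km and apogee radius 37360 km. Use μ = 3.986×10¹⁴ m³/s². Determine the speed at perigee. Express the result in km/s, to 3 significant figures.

Semi-major axis a = (r_p + r_a)/2 = 22142 km = 2.214×10⁷ m.
Vis-viva: v² = μ(2/r − 1/a) = 3.986×10¹⁴ × (2.889×10⁻⁷ − 4.516×10⁻⁸) = 9.715×10⁷ m²/s².
v = 9856 m/s = 9.856 km/s.

v ≈ 9.86 km/s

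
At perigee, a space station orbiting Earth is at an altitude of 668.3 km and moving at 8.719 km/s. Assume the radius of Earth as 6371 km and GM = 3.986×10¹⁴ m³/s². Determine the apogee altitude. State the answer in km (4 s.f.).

apogee altitude ≈ 8003 km

r_p = 6371 + 668.3 = 7039.3 km = 7.039×10⁶ m.
Specific energy ε = v²/2 − μ/r = -1.861×10⁷ J/kg, so a = −μ/(2ε) = 1.071×10⁷ m.
The apsides satisfy r_p + r_a = 2a, so the apogee radius is 2a − r_p = 1.437×10⁷ m = 14374 km.
Apogee altitude = 14374 − 6371 = 8003.2 km.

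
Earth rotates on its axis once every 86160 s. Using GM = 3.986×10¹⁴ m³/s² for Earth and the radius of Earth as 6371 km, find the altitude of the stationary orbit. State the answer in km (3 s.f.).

A synchronous orbit has period T, so by Kepler's third law a = (μT²/4π²)^(1/3).
μT²/4π² = 3.986×10¹⁴ × (8.616×10⁴)² / 39.48 = 7.495×10²² m³.
a = 4.216×10⁷ m = 42163 km.
Altitude h = a − R = 42163 − 6371 = 35792 km.

h_sync ≈ 35800 km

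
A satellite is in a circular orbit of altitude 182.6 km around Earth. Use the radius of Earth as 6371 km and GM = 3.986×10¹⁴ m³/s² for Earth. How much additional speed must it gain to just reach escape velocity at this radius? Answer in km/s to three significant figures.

r = 6371 + 182.6 = 6553.6 km = 6.5536×10⁶ m.
Circular speed v_c = √(μ/r) = 7799 m/s.
Escape speed v_esc = √(2μ/r) = √2 × v_c = 11030 m/s.
Δv = v_esc − v_c = 3230 m/s = 3.230 km/s.

Δv ≈ 3.23 km/s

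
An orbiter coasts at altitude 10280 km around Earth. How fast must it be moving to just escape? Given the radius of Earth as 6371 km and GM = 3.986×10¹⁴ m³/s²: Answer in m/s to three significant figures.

r = 6371 + 10280 = 16651 km = 1.6651×10⁷ m.
Escape speed v_esc = √(2μ/r) = √(2 × 3.986×10¹⁴ / 1.665×10⁷) = √(4.788×10⁷) = 6919 m/s.

v_esc ≈ 6920 m/s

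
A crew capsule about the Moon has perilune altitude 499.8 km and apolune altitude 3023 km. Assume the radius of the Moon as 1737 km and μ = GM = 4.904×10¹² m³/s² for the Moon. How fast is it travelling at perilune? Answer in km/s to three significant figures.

r_p = 1737 + 499.8 = 2236.8 km = 2.2368×10⁶ m.
r_a = 1737 + 3023 = 4760.0 km = 4.7600×10⁶ m.
Semi-major axis a = (r_p + r_a)/2 = 3498.4 km = 3.498×10⁶ m.
Vis-viva: v² = μ(2/r − 1/a) = 4.904×10¹² × (8.941×10⁻⁷ − 2.858×10⁻⁷) = 2.983×10⁶ m²/s².
v = 1727 m/s = 1.727 km/s.

v ≈ 1.73 km/s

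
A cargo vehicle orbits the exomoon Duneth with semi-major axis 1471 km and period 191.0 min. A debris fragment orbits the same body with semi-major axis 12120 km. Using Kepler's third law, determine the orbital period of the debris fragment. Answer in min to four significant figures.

Kepler's third law: T² ∝ a³, so T₂ = T₁ (a₂/a₁)^(3/2).
a₂/a₁ = 8.239, (a₂/a₁)^(3/2) = 23.65.
T₂ = 191.0 × 23.65 = 4517 min.

T₂ ≈ 4517 min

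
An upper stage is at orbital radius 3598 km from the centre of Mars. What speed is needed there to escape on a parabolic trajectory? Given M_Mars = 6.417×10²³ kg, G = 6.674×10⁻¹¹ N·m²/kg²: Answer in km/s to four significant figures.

v_esc ≈ 4.879 km/s

μ = GM = 6.674×10⁻¹¹ × 6.417×10²³ = 4.283×10¹³ m³/s².
r = 3598 km = 3.598×10⁶ m.
Escape speed v_esc = √(2μ/r) = √(2 × 4.283×10¹³ / 3.598×10⁶) = √(2.381×10⁷) = 4879 m/s.
= 4.879 km/s.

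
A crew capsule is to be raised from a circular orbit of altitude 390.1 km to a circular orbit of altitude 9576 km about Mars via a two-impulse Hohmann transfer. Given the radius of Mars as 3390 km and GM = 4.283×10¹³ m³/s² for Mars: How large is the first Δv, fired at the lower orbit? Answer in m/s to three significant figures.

Δv ≈ 823 m/s

r₁ = 3390 + 390.1 = 3780.1 km = 3.7801×10⁶ m.
r₂ = 3390 + 9576 = 12966 km = 1.2966×10⁷ m.
Transfer ellipse a_t = (r₁ + r₂)/2 = 8.373×10⁶ m.
At r₁: circular v_c1 = √(μ/r₁) = 3366 m/s; transfer-periapsis v_p = √[μ(2/r₁ − 1/a_t)] = 4189 m/s.
Δv₁ = v_p − v_c1 = 822.7 m/s.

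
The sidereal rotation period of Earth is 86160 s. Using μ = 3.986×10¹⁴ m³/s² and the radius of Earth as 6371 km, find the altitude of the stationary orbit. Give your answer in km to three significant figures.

h_sync ≈ 35800 km

A synchronous orbit has period T, so by Kepler's third law a = (μT²/4π²)^(1/3).
μT²/4π² = 3.986×10¹⁴ × (8.616×10⁴)² / 39.48 = 7.495×10²² m³.
a = 4.216×10⁷ m = 42163 km.
Altitude h = a − R = 42163 − 6371 = 35792 km.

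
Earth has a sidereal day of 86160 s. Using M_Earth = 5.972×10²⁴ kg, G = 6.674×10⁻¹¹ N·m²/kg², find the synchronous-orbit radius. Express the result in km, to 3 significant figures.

μ = GM = 6.674×10⁻¹¹ × 5.972×10²⁴ = 3.986×10¹⁴ m³/s².
A synchronous orbit has period T, so by Kepler's third law a = (μT²/4π²)^(1/3).
μT²/4π² = 3.986×10¹⁴ × (8.616×10⁴)² / 39.48 = 7.495×10²² m³.
a = 4.216×10⁷ m = 42162 km.

r_sync ≈ 42200 km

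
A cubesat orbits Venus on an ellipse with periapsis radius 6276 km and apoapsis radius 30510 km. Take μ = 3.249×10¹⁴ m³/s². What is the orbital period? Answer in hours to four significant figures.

Semi-major axis a = (r_p + r_a)/2 = (6276.0 + 30510)/2 = 18393 km = 1.839×10⁷ m.
By Kepler's third law T = 2π√(a³/μ) = 2π × 4.376×10³ = 2.750×10⁴ s.
= 7.638 hours.

T ≈ 7.638 hours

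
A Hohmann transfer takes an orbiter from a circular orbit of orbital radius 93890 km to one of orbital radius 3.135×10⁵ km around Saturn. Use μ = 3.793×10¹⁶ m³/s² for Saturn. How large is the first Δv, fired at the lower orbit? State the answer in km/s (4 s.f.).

Δv ≈ 4.836 km/s

r₁ = 93890 km = 9.389×10⁷ m.
r₂ = 3.135×10⁵ km = 3.135×10⁸ m.
Transfer ellipse a_t = (r₁ + r₂)/2 = 2.037×10⁸ m.
At r₁: circular v_c1 = √(μ/r₁) = 20100 m/s; transfer-perikrone v_p = √[μ(2/r₁ − 1/a_t)] = 24940 m/s.
Δv₁ = v_p − v_c1 = 4836 m/s.
= 4.836 km/s.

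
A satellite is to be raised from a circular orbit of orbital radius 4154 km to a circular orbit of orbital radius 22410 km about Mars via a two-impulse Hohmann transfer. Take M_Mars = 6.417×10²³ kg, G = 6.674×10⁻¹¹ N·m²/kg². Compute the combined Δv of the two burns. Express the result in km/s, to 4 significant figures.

Δv_total ≈ 1.569 km/s

μ = GM = 6.674×10⁻¹¹ × 6.417×10²³ = 4.283×10¹³ m³/s².
r₁ = 4154 km = 4.154×10⁶ m.
r₂ = 22410 km = 2.241×10⁷ m.
Transfer ellipse a_t = (r₁ + r₂)/2 = 1.328×10⁷ m.
At r₁: circular v_c1 = √(μ/r₁) = 3211 m/s; transfer-periapsis v_p = √[μ(2/r₁ − 1/a_t)] = 4171 m/s.
Δv₁ = v_p − v_c1 = 959.9 m/s.
At r₂: circular v_c2 = √(μ/r₂) = 1382 m/s; transfer-apoapsis v_a = √[μ(2/r₂ − 1/a_t)] = 773.1 m/s.
Δv₂ = v_c2 − v_a = 609.3 m/s.
Total Δv = Δv₁ + Δv₂ = 1569 m/s = 1.569 km/s.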